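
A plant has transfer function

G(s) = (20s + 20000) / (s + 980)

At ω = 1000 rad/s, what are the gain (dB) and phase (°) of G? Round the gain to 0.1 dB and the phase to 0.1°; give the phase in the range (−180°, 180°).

Substitute s = j1000:
Numerator: 20(j1000) + 20000 = 20000 + j20000
Denominator: (j1000) + 980 = 980 + j1000
|N| = √(20000² + 20000²) ≈ 28284, ∠N ≈ 45.00°
|D| = √(980² + 1000²) ≈ 1400.1, ∠D ≈ 45.58°
|G| = 28284 / 1400.1 ≈ 20.201
Gain = 20 log₁₀(20.201) ≈ 26.11 dB
∠G = 45.00° − 45.58° = -0.58°

26.1 dB, -0.6°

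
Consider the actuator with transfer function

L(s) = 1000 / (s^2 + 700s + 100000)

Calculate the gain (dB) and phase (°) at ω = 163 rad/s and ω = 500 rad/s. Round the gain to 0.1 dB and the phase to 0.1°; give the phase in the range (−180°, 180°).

ω = 163: -42.7 dB, -57.2°; ω = 500: -51.6 dB, -113.2°

Substitute s = j163:
Numerator: 1000 = 1000 + j0
Denominator: (j163)^2 + 700(j163) + 100000 = 73431 + j114100
|N| = √(1000² + 0²) ≈ 1000, ∠N ≈ 0.00°
|D| = √(73431² + 114100²) ≈ 1.3569e+05, ∠D ≈ 57.24°
|L| = 1000 / 1.3569e+05 ≈ 0.0073697
Gain = 20 log₁₀(0.0073697) ≈ -42.65 dB
∠L = 0.00° − 57.24° = -57.24°

Substitute s = j500:
Numerator: 1000 = 1000 + j0
Denominator: (j500)^2 + 700(j500) + 100000 = -150000 + j350000
|N| = √(1000² + 0²) ≈ 1000, ∠N ≈ 0.00°
|D| = √(150000² + 350000²) ≈ 3.8079e+05, ∠D ≈ 113.20°
|L| = 1000 / 3.8079e+05 ≈ 0.0026261
Gain = 20 log₁₀(0.0026261) ≈ -51.61 dB
∠L = 0.00° − 113.20° = -113.20°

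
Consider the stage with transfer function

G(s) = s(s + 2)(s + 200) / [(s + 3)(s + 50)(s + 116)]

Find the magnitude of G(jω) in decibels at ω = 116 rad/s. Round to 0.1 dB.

At s = jω = j116:
zero (s+2): 2 + j116 → |·| = √(2²+116²) = √13460 ≈ 116.02, ∠ = arctan(116/2) ≈ 89.01°
zero (s+200): 200 + j116 → |·| = √(200²+116²) = √53456 ≈ 231.21, ∠ = arctan(116/200) ≈ 30.11°
zero at origin: s = j116 → |·| = 116, ∠ = 90.00°
pole (s+3): 3 + j116 → |·| = √(3²+116²) = √13465 ≈ 116.04, ∠ = arctan(116/3) ≈ 88.52°
pole (s+50): 50 + j116 → |·| = √(50²+116²) = √15956 ≈ 126.32, ∠ = arctan(116/50) ≈ 66.68°
pole (s+116): 116 + j116 → |·| = √(116²+116²) = √26912 ≈ 164.05, ∠ = arctan(116/116) ≈ 45.00°
|G| = 1 · 3.1117e+06 / 2.4047e+06 ≈ 1.294
Gain = 20 log₁₀(1.294) ≈ 2.24 dB

2.2 dB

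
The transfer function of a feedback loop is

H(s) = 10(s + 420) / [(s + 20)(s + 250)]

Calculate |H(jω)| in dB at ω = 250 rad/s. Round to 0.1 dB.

At s = jω = j250:
zero (s+420): 420 + j250 → |·| = √(420²+250²) = √238900 ≈ 488.77, ∠ = arctan(250/420) ≈ 30.76°
pole (s+20): 20 + j250 → |·| = √(20²+250²) = √62900 ≈ 250.8, ∠ = arctan(250/20) ≈ 85.43°
pole (s+250): 250 + j250 → |·| = √(250²+250²) = √125000 ≈ 353.55, ∠ = arctan(250/250) ≈ 45.00°
|H| = 10 · 488.77 / 88670 ≈ 0.055122
Gain = 20 log₁₀(0.055122) ≈ -25.17 dB

-25.2 dB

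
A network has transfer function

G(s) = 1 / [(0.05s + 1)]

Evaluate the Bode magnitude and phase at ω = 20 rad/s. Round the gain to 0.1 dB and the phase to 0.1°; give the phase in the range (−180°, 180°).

At ω = 20 rad/s:
pole (1 + j20·0.05) = 1 + j1 → |·| ≈ 1.4142, ∠ ≈ 45.00°
|G| = 1 · 1 / (1.4142) ≈ 0.70711
Gain = 20 log₁₀(0.70711) ≈ -3.01 dB
∠G = (0°) − (45.00°) = -45.00°

-3.0 dB, -45.0°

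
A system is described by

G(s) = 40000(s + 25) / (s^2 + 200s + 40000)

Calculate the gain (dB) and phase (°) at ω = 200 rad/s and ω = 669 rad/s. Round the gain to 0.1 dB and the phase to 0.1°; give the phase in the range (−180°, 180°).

At s = jω = j200:
zero (s+25): 25 + j200 → |·| = √(25²+200²) = √40625 ≈ 201.56, ∠ = arctan(200/25) ≈ 82.87°
quadratic: (j200)² + 200·j200 + 40000 = 0 + j40000 → |·| ≈ 40000, ∠ ≈ 90.00°
|G| = 40000 · 201.56 / 40000 ≈ 201.56
Gain = 20 log₁₀(201.56) ≈ 46.09 dB
∠G = 82.87° − 90.00° = -7.13°

At s = jω = j669:
zero (s+25): 25 + j669 → |·| = √(25²+669²) = √448186 ≈ 669.47, ∠ = arctan(669/25) ≈ 87.86°
quadratic: (j669)² + 200·j669 + 40000 = -407561 + j133800 → |·| ≈ 4.2896e+05, ∠ ≈ 161.83°
|G| = 40000 · 669.47 / 4.2896e+05 ≈ 62.427
Gain = 20 log₁₀(62.427) ≈ 35.91 dB
∠G = 87.86° − 161.83° = -73.97°

ω = 200: 46.1 dB, -7.1°; ω = 669: 35.9 dB, -74.0°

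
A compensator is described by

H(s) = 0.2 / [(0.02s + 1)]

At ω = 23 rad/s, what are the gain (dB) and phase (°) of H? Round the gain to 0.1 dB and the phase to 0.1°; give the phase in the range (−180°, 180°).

At ω = 23 rad/s:
pole (1 + j23·0.02) = 1 + j0.46 → |·| ≈ 1.1007, ∠ ≈ 24.70°
|H| = 0.2 · 1 / (1.1007) ≈ 0.1817
Gain = 20 log₁₀(0.1817) ≈ -14.81 dB
∠H = (0°) − (24.70°) = -24.70°

-14.8 dB, -24.7°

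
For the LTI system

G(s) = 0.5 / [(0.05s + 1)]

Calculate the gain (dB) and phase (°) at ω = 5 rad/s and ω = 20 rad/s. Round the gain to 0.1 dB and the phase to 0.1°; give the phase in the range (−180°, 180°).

At ω = 5 rad/s:
pole (1 + j5·0.05) = 1 + j0.25 → |·| ≈ 1.0308, ∠ ≈ 14.04°
|G| = 0.5 · 1 / (1.0308) ≈ 0.48506
Gain = 20 log₁₀(0.48506) ≈ -6.28 dB
∠G = (0°) − (14.04°) = -14.04°

At ω = 20 rad/s:
pole (1 + j20·0.05) = 1 + j1 → |·| ≈ 1.4142, ∠ ≈ 45.00°
|G| = 0.5 · 1 / (1.4142) ≈ 0.35356
Gain = 20 log₁₀(0.35356) ≈ -9.03 dB
∠G = (0°) − (45.00°) = -45.00°

ω = 5: -6.3 dB, -14.0°; ω = 20: -9.0 dB, -45.0°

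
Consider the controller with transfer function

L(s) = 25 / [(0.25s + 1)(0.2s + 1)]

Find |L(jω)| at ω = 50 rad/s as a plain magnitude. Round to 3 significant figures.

At ω = 50 rad/s:
pole (1 + j50·0.25) = 1 + j12.5 → |·| ≈ 12.54, ∠ ≈ 85.43°
pole (1 + j50·0.2) = 1 + j10 → |·| ≈ 10.05, ∠ ≈ 84.29°
|L| = 25 · 1 / (12.54 · 10.05) ≈ 0.19837

0.198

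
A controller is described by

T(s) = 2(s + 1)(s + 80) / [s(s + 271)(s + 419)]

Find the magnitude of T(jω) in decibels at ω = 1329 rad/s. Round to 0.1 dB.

-57.0 dB

At s = jω = j1329:
zero (s+1): 1 + j1329 → |·| = √(1²+1329²) = √1766242 ≈ 1329, ∠ = arctan(1329/1) ≈ 89.96°
zero (s+80): 80 + j1329 → |·| = √(80²+1329²) = √1772641 ≈ 1331.4, ∠ = arctan(1329/80) ≈ 86.56°
pole (s+271): 271 + j1329 → |·| = √(271²+1329²) = √1839682 ≈ 1356.3, ∠ = arctan(1329/271) ≈ 78.47°
pole (s+419): 419 + j1329 → |·| = √(419²+1329²) = √1941802 ≈ 1393.5, ∠ = arctan(1329/419) ≈ 72.50°
pole at origin: |s| = 1329, ∠ = 90.00° (in denominator)
|T| = 2 · 1.7694e+06 / 2.5118e+09 ≈ 0.0014089
Gain = 20 log₁₀(0.0014089) ≈ -57.02 dB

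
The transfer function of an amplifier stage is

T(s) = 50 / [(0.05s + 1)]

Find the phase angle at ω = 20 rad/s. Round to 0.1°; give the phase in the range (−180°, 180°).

At ω = 20 rad/s:
pole (1 + j20·0.05) = 1 + j1 → |·| ≈ 1.4142, ∠ ≈ 45.00°
∠T = (0°) − (45.00°) = -45.00°

-45.0°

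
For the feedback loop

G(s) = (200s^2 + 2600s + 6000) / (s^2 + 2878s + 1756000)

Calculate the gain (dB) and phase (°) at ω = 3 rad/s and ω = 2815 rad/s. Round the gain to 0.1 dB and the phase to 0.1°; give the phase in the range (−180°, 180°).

Substitute s = j3:
Numerator: 200(j3)^2 + 2600(j3) + 6000 = 4200 + j7800
Denominator: (j3)^2 + 2878(j3) + 1756000 = 1755991 + j8634
|N| = √(4200² + 7800²) ≈ 8858.9, ∠N ≈ 61.70°
|D| = √(1755991² + 8634²) ≈ 1.756e+06, ∠D ≈ 0.28°
|G| = 8858.9 / 1.756e+06 ≈ 0.0050449
Gain = 20 log₁₀(0.0050449) ≈ -45.94 dB
∠G = 61.70° − 0.28° = 61.42°

Substitute s = j2815:
Numerator: 200(j2815)^2 + 2600(j2815) + 6000 = -1584839000 + j7319000
Denominator: (j2815)^2 + 2878(j2815) + 1756000 = -6168225 + j8101570
|N| = √(1584839000² + 7319000²) ≈ 1.5849e+09, ∠N ≈ 179.74°
|D| = √(6168225² + 8101570²) ≈ 1.0182e+07, ∠D ≈ 127.28°
|G| = 1.5849e+09 / 1.0182e+07 ≈ 155.66
Gain = 20 log₁₀(155.66) ≈ 43.84 dB
∠G = 179.74° − 127.28° = 52.46°

ω = 3: -45.9 dB, 61.4°; ω = 2815: 43.8 dB, 52.5°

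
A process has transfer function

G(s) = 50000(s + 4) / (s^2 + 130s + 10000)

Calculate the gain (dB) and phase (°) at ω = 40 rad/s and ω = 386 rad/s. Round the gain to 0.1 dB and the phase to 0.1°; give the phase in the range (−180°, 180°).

ω = 40: 46.2 dB, 52.5°; ω = 386: 42.3 dB, -70.7°

At s = jω = j40:
zero (s+4): 4 + j40 → |·| = √(4²+40²) = √1616 ≈ 40.2, ∠ = arctan(40/4) ≈ 84.29°
quadratic: (j40)² + 130·j40 + 10000 = 8400 + j5200 → |·| ≈ 9879.3, ∠ ≈ 31.76°
|G| = 50000 · 40.2 / 9879.3 ≈ 203.46
Gain = 20 log₁₀(203.46) ≈ 46.17 dB
∠G = 84.29° − 31.76° = 52.53°

At s = jω = j386:
zero (s+4): 4 + j386 → |·| = √(4²+386²) = √149012 ≈ 386.02, ∠ = arctan(386/4) ≈ 89.41°
quadratic: (j386)² + 130·j386 + 10000 = -138996 + j50180 → |·| ≈ 1.4778e+05, ∠ ≈ 160.15°
|G| = 50000 · 386.02 / 1.4778e+05 ≈ 130.61
Gain = 20 log₁₀(130.61) ≈ 42.32 dB
∠G = 89.41° − 160.15° = -70.74°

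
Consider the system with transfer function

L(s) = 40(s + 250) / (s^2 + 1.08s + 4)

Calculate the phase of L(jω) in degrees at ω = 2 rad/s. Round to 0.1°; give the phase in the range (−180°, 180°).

At s = jω = j2:
zero (s+250): 250 + j2 → |·| = √(250²+2²) = √62504 ≈ 250.01, ∠ = arctan(2/250) ≈ 0.46°
quadratic: (j2)² + 1.08·j2 + 4 = 0 + j2.16 → |·| ≈ 2.16, ∠ ≈ 90.00°
∠L = 0.46° − 90.00° = -89.54°

-89.5°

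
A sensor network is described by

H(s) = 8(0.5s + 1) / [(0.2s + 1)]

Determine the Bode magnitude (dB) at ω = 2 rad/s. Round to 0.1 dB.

20.4 dB

At ω = 2 rad/s:
zero (1 + j2·0.5) = 1 + j1 → |·| ≈ 1.4142, ∠ ≈ 45.00°
pole (1 + j2·0.2) = 1 + j0.4 → |·| ≈ 1.077, ∠ ≈ 21.80°
|H| = 8 · 1.4142 / (1.077) ≈ 10.505
Gain = 20 log₁₀(10.505) ≈ 20.43 dB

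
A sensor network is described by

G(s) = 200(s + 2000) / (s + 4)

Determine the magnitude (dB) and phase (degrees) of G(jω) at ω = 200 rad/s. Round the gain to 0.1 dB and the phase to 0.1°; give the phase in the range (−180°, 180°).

66.1 dB, -83.1°

At s = jω = j200:
zero (s+2000): 2000 + j200 → |·| = √(2000²+200²) = √4040000 ≈ 2010, ∠ = arctan(200/2000) ≈ 5.71°
pole (s+4): 4 + j200 → |·| = √(4²+200²) = √40016 ≈ 200.04, ∠ = arctan(200/4) ≈ 88.85°
|G| = 200 · 2010 / 200.04 ≈ 2009.6
Gain = 20 log₁₀(2009.6) ≈ 66.06 dB
∠G = 5.71° − 88.85° = -83.14°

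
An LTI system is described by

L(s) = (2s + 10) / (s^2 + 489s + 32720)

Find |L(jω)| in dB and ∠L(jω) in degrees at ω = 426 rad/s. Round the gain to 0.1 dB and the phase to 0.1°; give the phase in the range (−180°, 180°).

Substitute s = j426:
Numerator: 2(j426) + 10 = 10 + j852
Denominator: (j426)^2 + 489(j426) + 32720 = -148756 + j208314
|N| = √(10² + 852²) ≈ 852.06, ∠N ≈ 89.33°
|D| = √(148756² + 208314²) ≈ 2.5597e+05, ∠D ≈ 125.53°
|L| = 852.06 / 2.5597e+05 ≈ 0.0033287
Gain = 20 log₁₀(0.0033287) ≈ -49.55 dB
∠L = 89.33° − 125.53° = -36.20°

-49.6 dB, -36.2°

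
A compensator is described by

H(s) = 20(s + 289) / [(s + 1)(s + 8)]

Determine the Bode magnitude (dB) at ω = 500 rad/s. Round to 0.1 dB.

-26.7 dB

At s = jω = j500:
zero (s+289): 289 + j500 → |·| = √(289²+500²) = √333521 ≈ 577.51, ∠ = arctan(500/289) ≈ 59.97°
pole (s+1): 1 + j500 → |·| = √(1²+500²) = √250001 ≈ 500, ∠ = arctan(500/1) ≈ 89.89°
pole (s+8): 8 + j500 → |·| = √(8²+500²) = √250064 ≈ 500.06, ∠ = arctan(500/8) ≈ 89.08°
|H| = 20 · 577.51 / 2.5003e+05 ≈ 0.046195
Gain = 20 log₁₀(0.046195) ≈ -26.71 dB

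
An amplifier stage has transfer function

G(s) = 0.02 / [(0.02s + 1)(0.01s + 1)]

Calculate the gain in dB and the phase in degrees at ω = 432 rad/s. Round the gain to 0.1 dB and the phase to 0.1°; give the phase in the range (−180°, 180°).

-65.7 dB, -160.4°

At ω = 432 rad/s:
pole (1 + j432·0.02) = 1 + j8.64 → |·| ≈ 8.6977, ∠ ≈ 83.40°
pole (1 + j432·0.01) = 1 + j4.32 → |·| ≈ 4.4342, ∠ ≈ 76.97°
|G| = 0.02 · 1 / (8.6977 · 4.4342) ≈ 0.00051857
Gain = 20 log₁₀(0.00051857) ≈ -65.70 dB
∠G = (0°) − (83.40° + 76.97°) = -160.37°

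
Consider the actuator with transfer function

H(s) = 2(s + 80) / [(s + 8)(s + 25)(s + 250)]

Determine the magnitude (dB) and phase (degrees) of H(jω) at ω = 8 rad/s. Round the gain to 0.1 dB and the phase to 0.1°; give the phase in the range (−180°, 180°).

At s = jω = j8:
zero (s+80): 80 + j8 → |·| = √(80²+8²) = √6464 ≈ 80.399, ∠ = arctan(8/80) ≈ 5.71°
pole (s+8): 8 + j8 → |·| = √(8²+8²) = √128 ≈ 11.314, ∠ = arctan(8/8) ≈ 45.00°
pole (s+25): 25 + j8 → |·| = √(25²+8²) = √689 ≈ 26.249, ∠ = arctan(8/25) ≈ 17.74°
pole (s+250): 250 + j8 → |·| = √(250²+8²) = √62564 ≈ 250.13, ∠ = arctan(8/250) ≈ 1.83°
|H| = 2 · 80.399 / 74284 ≈ 0.0021646
Gain = 20 log₁₀(0.0021646) ≈ -53.29 dB
∠H = 5.71° − 64.57° = -58.86°

-53.3 dB, -58.9°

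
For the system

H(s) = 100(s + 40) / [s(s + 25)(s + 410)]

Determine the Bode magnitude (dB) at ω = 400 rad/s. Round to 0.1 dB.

At s = jω = j400:
zero (s+40): 40 + j400 → |·| = √(40²+400²) = √161600 ≈ 402, ∠ = arctan(400/40) ≈ 84.29°
pole (s+25): 25 + j400 → |·| = √(25²+400²) = √160625 ≈ 400.78, ∠ = arctan(400/25) ≈ 86.42°
pole (s+410): 410 + j400 → |·| = √(410²+400²) = √328100 ≈ 572.8, ∠ = arctan(400/410) ≈ 44.29°
pole at origin: |s| = 400, ∠ = 90.00° (in denominator)
|H| = 100 · 402 / 9.1827e+07 ≈ 0.00043778
Gain = 20 log₁₀(0.00043778) ≈ -67.17 dB

-67.2 dB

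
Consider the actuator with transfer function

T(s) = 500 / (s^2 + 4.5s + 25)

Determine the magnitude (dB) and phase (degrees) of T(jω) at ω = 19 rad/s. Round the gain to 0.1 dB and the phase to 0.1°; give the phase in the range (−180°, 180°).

3.2 dB, -165.7°

At s = jω = j19:
quadratic: (j19)² + 4.5·j19 + 25 = -336 + j85.5 → |·| ≈ 346.71, ∠ ≈ 165.72°
|T| = 500 / 346.71 ≈ 1.4421
Gain = 20 log₁₀(1.4421) ≈ 3.18 dB
∠T = 0.00° − 165.72° = -165.72°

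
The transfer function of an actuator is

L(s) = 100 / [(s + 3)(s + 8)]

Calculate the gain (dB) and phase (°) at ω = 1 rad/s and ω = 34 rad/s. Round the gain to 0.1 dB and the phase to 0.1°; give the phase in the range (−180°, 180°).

At s = jω = j1:
pole (s+3): 3 + j1 → |·| = √(3²+1²) = √10 ≈ 3.1623, ∠ = arctan(1/3) ≈ 18.43°
pole (s+8): 8 + j1 → |·| = √(8²+1²) = √65 ≈ 8.0623, ∠ = arctan(1/8) ≈ 7.13°
|L| = 100 / 25.495 ≈ 3.9223
Gain = 20 log₁₀(3.9223) ≈ 11.87 dB
∠L = 0.00° − 25.56° = -25.56°

At s = jω = j34:
pole (s+3): 3 + j34 → |·| = √(3²+34²) = √1165 ≈ 34.132, ∠ = arctan(34/3) ≈ 84.96°
pole (s+8): 8 + j34 → |·| = √(8²+34²) = √1220 ≈ 34.928, ∠ = arctan(34/8) ≈ 76.76°
|L| = 100 / 1192.2 ≈ 0.083879
Gain = 20 log₁₀(0.083879) ≈ -21.53 dB
∠L = 0.00° − 161.72° = -161.72°

ω = 1: 11.9 dB, -25.6°; ω = 34: -21.5 dB, -161.7°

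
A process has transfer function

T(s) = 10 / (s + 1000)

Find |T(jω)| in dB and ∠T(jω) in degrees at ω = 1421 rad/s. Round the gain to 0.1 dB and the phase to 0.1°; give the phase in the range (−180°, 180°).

-44.8 dB, -54.9°

At s = jω = j1421:
pole (s+1000): 1000 + j1421 → |·| = √(1000²+1421²) = √3019241 ≈ 1737.6, ∠ = arctan(1421/1000) ≈ 54.86°
|T| = 10 / 1737.6 ≈ 0.0057551
Gain = 20 log₁₀(0.0057551) ≈ -44.80 dB
∠T = 0.00° − 54.86° = -54.86°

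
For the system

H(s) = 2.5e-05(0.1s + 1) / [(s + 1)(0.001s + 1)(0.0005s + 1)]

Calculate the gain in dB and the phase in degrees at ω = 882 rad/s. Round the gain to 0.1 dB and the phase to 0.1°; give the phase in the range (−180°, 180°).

At ω = 882 rad/s:
zero (1 + j882·0.1) = 1 + j88.2 → |·| ≈ 88.206, ∠ ≈ 89.35°
pole (1 + j882·1) = 1 + j882 → |·| ≈ 882, ∠ ≈ 89.94°
pole (1 + j882·0.001) = 1 + j0.882 → |·| ≈ 1.3334, ∠ ≈ 41.41°
pole (1 + j882·0.0005) = 1 + j0.441 → |·| ≈ 1.0929, ∠ ≈ 23.80°
|H| = 2.5e-05 · 88.206 / (882 · 1.3334 · 1.0929) ≈ 1.7156e-06
Gain = 20 log₁₀(1.7156e-06) ≈ -115.31 dB
∠H = (89.35°) − (89.94° + 41.41° + 23.80°) = -65.80°

-115.3 dB, -65.8°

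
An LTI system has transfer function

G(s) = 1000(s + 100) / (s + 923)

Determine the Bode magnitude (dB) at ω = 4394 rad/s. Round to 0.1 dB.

At s = jω = j4394:
zero (s+100): 100 + j4394 → |·| = √(100²+4394²) = √19317236 ≈ 4395.1, ∠ = arctan(4394/100) ≈ 88.70°
pole (s+923): 923 + j4394 → |·| = √(923²+4394²) = √20159165 ≈ 4489.9, ∠ = arctan(4394/923) ≈ 78.14°
|G| = 1000 · 4395.1 / 4489.9 ≈ 978.89
Gain = 20 log₁₀(978.89) ≈ 59.81 dB

59.8 dB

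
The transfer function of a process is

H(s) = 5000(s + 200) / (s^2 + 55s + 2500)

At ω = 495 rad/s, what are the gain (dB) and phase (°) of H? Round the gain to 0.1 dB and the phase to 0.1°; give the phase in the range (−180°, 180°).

At s = jω = j495:
zero (s+200): 200 + j495 → |·| = √(200²+495²) = √285025 ≈ 533.88, ∠ = arctan(495/200) ≈ 68.00°
quadratic: (j495)² + 55·j495 + 2500 = -242525 + j27225 → |·| ≈ 2.4405e+05, ∠ ≈ 173.59°
|H| = 5000 · 533.88 / 2.4405e+05 ≈ 10.938
Gain = 20 log₁₀(10.938) ≈ 20.78 dB
∠H = 68.00° − 173.59° = -105.59°

20.8 dB, -105.6°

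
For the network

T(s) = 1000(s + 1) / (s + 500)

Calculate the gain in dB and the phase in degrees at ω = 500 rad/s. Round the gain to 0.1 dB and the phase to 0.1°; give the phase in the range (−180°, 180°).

57.0 dB, 44.9°

At s = jω = j500:
zero (s+1): 1 + j500 → |·| = √(1²+500²) = √250001 ≈ 500, ∠ = arctan(500/1) ≈ 89.89°
pole (s+500): 500 + j500 → |·| = √(500²+500²) = √500000 ≈ 707.11, ∠ = arctan(500/500) ≈ 45.00°
|T| = 1000 · 500 / 707.11 ≈ 707.1
Gain = 20 log₁₀(707.1) ≈ 56.99 dB
∠T = 89.89° − 45.00° = 44.89°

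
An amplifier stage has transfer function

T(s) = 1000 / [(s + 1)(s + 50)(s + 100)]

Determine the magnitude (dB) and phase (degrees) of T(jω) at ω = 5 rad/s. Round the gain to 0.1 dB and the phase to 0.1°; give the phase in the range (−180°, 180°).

At s = jω = j5:
pole (s+1): 1 + j5 → |·| = √(1²+5²) = √26 ≈ 5.099, ∠ = arctan(5/1) ≈ 78.69°
pole (s+50): 50 + j5 → |·| = √(50²+5²) = √2525 ≈ 50.249, ∠ = arctan(5/50) ≈ 5.71°
pole (s+100): 100 + j5 → |·| = √(100²+5²) = √10025 ≈ 100.12, ∠ = arctan(5/100) ≈ 2.86°
|T| = 1000 / 25653 ≈ 0.038982
Gain = 20 log₁₀(0.038982) ≈ -28.18 dB
∠T = 0.00° − 87.26° = -87.26°

-28.2 dB, -87.3°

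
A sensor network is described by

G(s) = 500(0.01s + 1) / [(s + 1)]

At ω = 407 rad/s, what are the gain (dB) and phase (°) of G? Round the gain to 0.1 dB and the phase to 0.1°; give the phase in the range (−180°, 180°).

14.2 dB, -13.7°

At ω = 407 rad/s:
zero (1 + j407·0.01) = 1 + j4.07 → |·| ≈ 4.191, ∠ ≈ 76.20°
pole (1 + j407·1) = 1 + j407 → |·| ≈ 407, ∠ ≈ 89.86°
|G| = 500 · 4.191 / (407) ≈ 5.1486
Gain = 20 log₁₀(5.1486) ≈ 14.23 dB
∠G = (76.20°) − (89.86°) = -13.66°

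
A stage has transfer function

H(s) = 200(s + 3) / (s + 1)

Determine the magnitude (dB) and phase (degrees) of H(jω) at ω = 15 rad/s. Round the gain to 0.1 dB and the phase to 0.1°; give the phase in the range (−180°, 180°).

At s = jω = j15:
zero (s+3): 3 + j15 → |·| = √(3²+15²) = √234 ≈ 15.297, ∠ = arctan(15/3) ≈ 78.69°
pole (s+1): 1 + j15 → |·| = √(1²+15²) = √226 ≈ 15.033, ∠ = arctan(15/1) ≈ 86.19°
|H| = 200 · 15.297 / 15.033 ≈ 203.51
Gain = 20 log₁₀(203.51) ≈ 46.17 dB
∠H = 78.69° − 86.19° = -7.50°

46.2 dB, -7.5°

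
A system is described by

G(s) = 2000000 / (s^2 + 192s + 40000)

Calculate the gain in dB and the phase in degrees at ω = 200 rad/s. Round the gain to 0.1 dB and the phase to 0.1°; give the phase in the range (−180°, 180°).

34.3 dB, -90.0°

At s = jω = j200:
quadratic: (j200)² + 192·j200 + 40000 = 0 + j38400 → |·| ≈ 38400, ∠ ≈ 90.00°
|G| = 2000000 / 38400 ≈ 52.083
Gain = 20 log₁₀(52.083) ≈ 34.33 dB
∠G = 0.00° − 90.00° = -90.00°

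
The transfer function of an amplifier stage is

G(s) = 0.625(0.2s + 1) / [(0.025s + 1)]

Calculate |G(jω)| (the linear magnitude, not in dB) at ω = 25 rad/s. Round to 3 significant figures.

2.70

At ω = 25 rad/s:
zero (1 + j25·0.2) = 1 + j5 → |·| ≈ 5.099, ∠ ≈ 78.69°
pole (1 + j25·0.025) = 1 + j0.625 → |·| ≈ 1.1792, ∠ ≈ 32.01°
|G| = 0.625 · 5.099 / (1.1792) ≈ 2.7026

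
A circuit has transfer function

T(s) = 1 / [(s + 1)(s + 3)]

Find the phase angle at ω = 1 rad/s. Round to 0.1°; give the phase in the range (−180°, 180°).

-63.4°

At s = jω = j1:
pole (s+1): 1 + j1 → |·| = √(1²+1²) = √2 ≈ 1.4142, ∠ = arctan(1/1) ≈ 45.00°
pole (s+3): 3 + j1 → |·| = √(3²+1²) = √10 ≈ 3.1623, ∠ = arctan(1/3) ≈ 18.43°
∠T = 0.00° − 63.43° = -63.43°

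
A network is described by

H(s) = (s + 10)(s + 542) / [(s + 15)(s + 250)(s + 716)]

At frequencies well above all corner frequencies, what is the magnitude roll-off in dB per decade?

Each pole contributes −20 dB/decade at high frequency; each zero contributes +20 dB/decade.
Net: 2 zero(s) − 3 pole(s) → -20 dB/decade.

-20 dB/decade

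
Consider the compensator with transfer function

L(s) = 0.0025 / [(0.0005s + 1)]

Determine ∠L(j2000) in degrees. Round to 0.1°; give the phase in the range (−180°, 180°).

-45.0°

At ω = 2000 rad/s:
pole (1 + j2000·0.0005) = 1 + j1 → |·| ≈ 1.4142, ∠ ≈ 45.00°
∠L = (0°) − (45.00°) = -45.00°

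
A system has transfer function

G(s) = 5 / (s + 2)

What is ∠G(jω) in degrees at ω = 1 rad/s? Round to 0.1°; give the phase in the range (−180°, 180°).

-26.6°

Substitute s = j1:
Numerator: 5 = 5 + j0
Denominator: (j1) + 2 = 2 + j1
|N| = √(5² + 0²) ≈ 5, ∠N ≈ 0.00°
|D| = √(2² + 1²) ≈ 2.2361, ∠D ≈ 26.57°
∠G = 0.00° − 26.57° = -26.57°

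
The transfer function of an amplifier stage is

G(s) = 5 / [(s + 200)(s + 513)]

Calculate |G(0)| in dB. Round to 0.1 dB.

-86.2 dB

G(0) = 5 / (200·513) ≈ 4.8733e-05
20 log₁₀(4.8733e-05) ≈ -86.24 dB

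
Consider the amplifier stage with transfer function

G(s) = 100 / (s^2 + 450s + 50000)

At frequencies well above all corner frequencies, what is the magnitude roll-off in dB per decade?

-40 dB/decade

Each pole contributes −20 dB/decade at high frequency; each zero contributes +20 dB/decade.
Net: 0 zero(s) − 2 pole(s) → -40 dB/decade.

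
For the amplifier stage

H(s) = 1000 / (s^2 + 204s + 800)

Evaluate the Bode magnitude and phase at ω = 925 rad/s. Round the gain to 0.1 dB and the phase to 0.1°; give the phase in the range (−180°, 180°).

Substitute s = j925:
Numerator: 1000 = 1000 + j0
Denominator: (j925)^2 + 204(j925) + 800 = -854825 + j188700
|N| = √(1000² + 0²) ≈ 1000, ∠N ≈ 0.00°
|D| = √(854825² + 188700²) ≈ 8.754e+05, ∠D ≈ 167.55°
|H| = 1000 / 8.754e+05 ≈ 0.0011423
Gain = 20 log₁₀(0.0011423) ≈ -58.84 dB
∠H = 0.00° − 167.55° = -167.55°

-58.8 dB, -167.6°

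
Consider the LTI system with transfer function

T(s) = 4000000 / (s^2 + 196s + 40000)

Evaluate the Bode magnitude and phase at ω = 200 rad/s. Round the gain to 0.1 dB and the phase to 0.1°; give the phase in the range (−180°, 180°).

40.2 dB, -90.0°

At s = jω = j200:
quadratic: (j200)² + 196·j200 + 40000 = 0 + j39200 → |·| ≈ 39200, ∠ ≈ 90.00°
|T| = 4000000 / 39200 ≈ 102.04
Gain = 20 log₁₀(102.04) ≈ 40.18 dB
∠T = 0.00° − 90.00° = -90.00°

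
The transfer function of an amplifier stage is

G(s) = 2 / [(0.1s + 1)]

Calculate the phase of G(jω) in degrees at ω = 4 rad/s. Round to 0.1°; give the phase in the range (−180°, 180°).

At ω = 4 rad/s:
pole (1 + j4·0.1) = 1 + j0.4 → |·| ≈ 1.077, ∠ ≈ 21.80°
∠G = (0°) − (21.80°) = -21.80°

-21.8°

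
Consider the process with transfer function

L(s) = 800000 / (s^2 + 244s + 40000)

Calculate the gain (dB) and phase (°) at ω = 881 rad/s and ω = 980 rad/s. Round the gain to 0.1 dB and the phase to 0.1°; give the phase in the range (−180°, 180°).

ω = 881: 0.4 dB, -163.7°; ω = 980: -1.5 dB, -165.4°

At s = jω = j881:
quadratic: (j881)² + 244·j881 + 40000 = -736161 + j214964 → |·| ≈ 7.669e+05, ∠ ≈ 163.72°
|L| = 800000 / 7.669e+05 ≈ 1.0432
Gain = 20 log₁₀(1.0432) ≈ 0.37 dB
∠L = 0.00° − 163.72° = -163.72°

At s = jω = j980:
quadratic: (j980)² + 244·j980 + 40000 = -920400 + j239120 → |·| ≈ 9.5095e+05, ∠ ≈ 165.44°
|L| = 800000 / 9.5095e+05 ≈ 0.84126
Gain = 20 log₁₀(0.84126) ≈ -1.50 dB
∠L = 0.00° − 165.44° = -165.44°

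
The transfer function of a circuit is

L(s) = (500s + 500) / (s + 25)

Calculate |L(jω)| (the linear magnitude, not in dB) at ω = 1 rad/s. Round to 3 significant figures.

Substitute s = j1:
Numerator: 500(j1) + 500 = 500 + j500
Denominator: (j1) + 25 = 25 + j1
|N| = √(500² + 500²) ≈ 707.11, ∠N ≈ 45.00°
|D| = √(25² + 1²) ≈ 25.02, ∠D ≈ 2.29°
|L| = 707.11 / 25.02 ≈ 28.262

28.3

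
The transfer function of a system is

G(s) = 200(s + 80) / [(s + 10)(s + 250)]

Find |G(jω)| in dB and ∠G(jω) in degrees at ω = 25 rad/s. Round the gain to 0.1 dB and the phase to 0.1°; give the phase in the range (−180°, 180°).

7.9 dB, -56.6°

At s = jω = j25:
zero (s+80): 80 + j25 → |·| = √(80²+25²) = √7025 ≈ 83.815, ∠ = arctan(25/80) ≈ 17.35°
pole (s+10): 10 + j25 → |·| = √(10²+25²) = √725 ≈ 26.926, ∠ = arctan(25/10) ≈ 68.20°
pole (s+250): 250 + j25 → |·| = √(250²+25²) = √63125 ≈ 251.25, ∠ = arctan(25/250) ≈ 5.71°
|G| = 200 · 83.815 / 6765.2 ≈ 2.4778
Gain = 20 log₁₀(2.4778) ≈ 7.88 dB
∠G = 17.35° − 73.91° = -56.56°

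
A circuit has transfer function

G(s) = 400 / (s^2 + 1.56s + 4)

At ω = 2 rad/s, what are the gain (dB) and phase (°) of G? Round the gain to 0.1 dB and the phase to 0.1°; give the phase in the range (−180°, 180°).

42.2 dB, -90.0°

At s = jω = j2:
quadratic: (j2)² + 1.56·j2 + 4 = 0 + j3.12 → |·| ≈ 3.12, ∠ ≈ 90.00°
|G| = 400 / 3.12 ≈ 128.21
Gain = 20 log₁₀(128.21) ≈ 42.16 dB
∠G = 0.00° − 90.00° = -90.00°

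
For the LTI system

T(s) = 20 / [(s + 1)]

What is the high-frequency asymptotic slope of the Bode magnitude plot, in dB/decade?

-20 dB/decade

Each pole contributes −20 dB/decade at high frequency; each zero contributes +20 dB/decade.
Net: 0 zero(s) − 1 pole(s) → -20 dB/decade.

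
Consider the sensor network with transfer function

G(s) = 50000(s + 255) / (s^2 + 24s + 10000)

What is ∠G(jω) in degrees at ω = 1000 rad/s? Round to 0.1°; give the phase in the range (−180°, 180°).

At s = jω = j1000:
zero (s+255): 255 + j1000 → |·| = √(255²+1000²) = √1065025 ≈ 1032, ∠ = arctan(1000/255) ≈ 75.69°
quadratic: (j1000)² + 24·j1000 + 10000 = -990000 + j24000 → |·| ≈ 9.9029e+05, ∠ ≈ 178.61°
∠G = 75.69° − 178.61° = -102.92°

-102.9°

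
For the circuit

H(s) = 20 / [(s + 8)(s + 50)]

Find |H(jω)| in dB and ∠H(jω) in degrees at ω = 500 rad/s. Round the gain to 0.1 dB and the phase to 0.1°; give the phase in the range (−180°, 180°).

At s = jω = j500:
pole (s+8): 8 + j500 → |·| = √(8²+500²) = √250064 ≈ 500.06, ∠ = arctan(500/8) ≈ 89.08°
pole (s+50): 50 + j500 → |·| = √(50²+500²) = √252500 ≈ 502.49, ∠ = arctan(500/50) ≈ 84.29°
|H| = 20 / 2.5128e+05 ≈ 7.9592e-05
Gain = 20 log₁₀(7.9592e-05) ≈ -81.98 dB
∠H = 0.00° − 173.37° = -173.37°

-82.0 dB, -173.4°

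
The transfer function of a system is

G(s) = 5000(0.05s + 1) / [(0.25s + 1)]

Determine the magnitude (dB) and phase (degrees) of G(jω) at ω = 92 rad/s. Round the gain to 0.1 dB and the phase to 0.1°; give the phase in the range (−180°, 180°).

60.2 dB, -9.8°

At ω = 92 rad/s:
zero (1 + j92·0.05) = 1 + j4.6 → |·| ≈ 4.7074, ∠ ≈ 77.74°
pole (1 + j92·0.25) = 1 + j23 → |·| ≈ 23.022, ∠ ≈ 87.51°
|G| = 5000 · 4.7074 / (23.022) ≈ 1022.4
Gain = 20 log₁₀(1022.4) ≈ 60.19 dB
∠G = (77.74°) − (87.51°) = -9.77°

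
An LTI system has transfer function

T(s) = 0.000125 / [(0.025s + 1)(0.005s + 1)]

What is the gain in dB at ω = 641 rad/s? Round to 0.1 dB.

-112.7 dB

At ω = 641 rad/s:
pole (1 + j641·0.025) = 1 + j16.025 → |·| ≈ 16.056, ∠ ≈ 86.43°
pole (1 + j641·0.005) = 1 + j3.205 → |·| ≈ 3.3574, ∠ ≈ 72.67°
|T| = 0.000125 · 1 / (16.056 · 3.3574) ≈ 2.3188e-06
Gain = 20 log₁₀(2.3188e-06) ≈ -112.69 dB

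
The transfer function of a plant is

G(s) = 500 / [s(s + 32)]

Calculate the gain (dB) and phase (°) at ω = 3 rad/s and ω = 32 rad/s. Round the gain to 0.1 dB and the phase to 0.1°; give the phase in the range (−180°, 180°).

ω = 3: 14.3 dB, -95.4°; ω = 32: -9.2 dB, -135.0°

At s = jω = j3:
pole (s+32): 32 + j3 → |·| = √(32²+3²) = √1033 ≈ 32.14, ∠ = arctan(3/32) ≈ 5.36°
pole at origin: |s| = 3, ∠ = 90.00° (in denominator)
|G| = 500 / 96.42 ≈ 5.1856
Gain = 20 log₁₀(5.1856) ≈ 14.30 dB
∠G = 0.00° − 95.36° = -95.36°

At s = jω = j32:
pole (s+32): 32 + j32 → |·| = √(32²+32²) = √2048 ≈ 45.255, ∠ = arctan(32/32) ≈ 45.00°
pole at origin: |s| = 32, ∠ = 90.00° (in denominator)
|G| = 500 / 1448.2 ≈ 0.34526
Gain = 20 log₁₀(0.34526) ≈ -9.24 dB
∠G = 0.00° − 135.00° = -135.00°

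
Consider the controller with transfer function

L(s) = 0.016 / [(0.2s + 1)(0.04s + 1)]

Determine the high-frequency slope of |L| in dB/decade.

Each pole contributes −20 dB/decade at high frequency; each zero contributes +20 dB/decade.
Net: 0 zero(s) − 2 pole(s) → -40 dB/decade.

-40 dB/decade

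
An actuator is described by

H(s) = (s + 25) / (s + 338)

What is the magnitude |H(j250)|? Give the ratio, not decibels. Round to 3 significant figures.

0.598

At s = jω = j250:
zero (s+25): 25 + j250 → |·| = √(25²+250²) = √63125 ≈ 251.25, ∠ = arctan(250/25) ≈ 84.29°
pole (s+338): 338 + j250 → |·| = √(338²+250²) = √176744 ≈ 420.41, ∠ = arctan(250/338) ≈ 36.49°
|H| = 1 · 251.25 / 420.41 ≈ 0.59763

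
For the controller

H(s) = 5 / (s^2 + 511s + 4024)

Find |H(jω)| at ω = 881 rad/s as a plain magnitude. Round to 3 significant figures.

Substitute s = j881:
Numerator: 5 = 5 + j0
Denominator: (j881)^2 + 511(j881) + 4024 = -772137 + j450191
|N| = √(5² + 0²) ≈ 5, ∠N ≈ 0.00°
|D| = √(772137² + 450191²) ≈ 8.9379e+05, ∠D ≈ 149.76°
|H| = 5 / 8.9379e+05 ≈ 5.5942e-06

5.59e-06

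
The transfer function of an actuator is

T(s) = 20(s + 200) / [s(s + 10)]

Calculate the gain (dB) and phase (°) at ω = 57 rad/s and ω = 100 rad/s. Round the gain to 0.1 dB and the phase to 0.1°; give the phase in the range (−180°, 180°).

At s = jω = j57:
zero (s+200): 200 + j57 → |·| = √(200²+57²) = √43249 ≈ 207.96, ∠ = arctan(57/200) ≈ 15.91°
pole (s+10): 10 + j57 → |·| = √(10²+57²) = √3349 ≈ 57.871, ∠ = arctan(57/10) ≈ 80.05°
pole at origin: |s| = 57, ∠ = 90.00° (in denominator)
|T| = 20 · 207.96 / 3298.6 ≈ 1.2609
Gain = 20 log₁₀(1.2609) ≈ 2.01 dB
∠T = 15.91° − 170.05° = -154.14°

At s = jω = j100:
zero (s+200): 200 + j100 → |·| = √(200²+100²) = √50000 ≈ 223.61, ∠ = arctan(100/200) ≈ 26.57°
pole (s+10): 10 + j100 → |·| = √(10²+100²) = √10100 ≈ 100.5, ∠ = arctan(100/10) ≈ 84.29°
pole at origin: |s| = 100, ∠ = 90.00° (in denominator)
|T| = 20 · 223.61 / 10050 ≈ 0.445
Gain = 20 log₁₀(0.445) ≈ -7.03 dB
∠T = 26.57° − 174.29° = -147.72°

ω = 57: 2.0 dB, -154.1°; ω = 100: -7.0 dB, -147.7°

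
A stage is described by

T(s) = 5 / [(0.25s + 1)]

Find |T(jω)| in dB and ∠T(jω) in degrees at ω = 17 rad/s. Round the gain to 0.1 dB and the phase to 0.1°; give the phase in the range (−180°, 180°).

At ω = 17 rad/s:
pole (1 + j17·0.25) = 1 + j4.25 → |·| ≈ 4.3661, ∠ ≈ 76.76°
|T| = 5 · 1 / (4.3661) ≈ 1.1452
Gain = 20 log₁₀(1.1452) ≈ 1.18 dB
∠T = (0°) − (76.76°) = -76.76°

1.2 dB, -76.8°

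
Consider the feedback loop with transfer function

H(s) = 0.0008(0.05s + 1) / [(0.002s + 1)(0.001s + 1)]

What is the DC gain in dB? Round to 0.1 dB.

-61.9 dB

H(0) = 0.0008 · 1 / 1 = 0.0008
20 log₁₀(0.0008) ≈ -61.94 dB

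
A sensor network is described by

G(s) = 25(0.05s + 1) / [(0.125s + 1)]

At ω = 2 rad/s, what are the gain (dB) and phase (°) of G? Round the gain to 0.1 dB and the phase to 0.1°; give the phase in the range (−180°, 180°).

At ω = 2 rad/s:
zero (1 + j2·0.05) = 1 + j0.1 → |·| ≈ 1.005, ∠ ≈ 5.71°
pole (1 + j2·0.125) = 1 + j0.25 → |·| ≈ 1.0308, ∠ ≈ 14.04°
|G| = 25 · 1.005 / (1.0308) ≈ 24.374
Gain = 20 log₁₀(24.374) ≈ 27.74 dB
∠G = (5.71°) − (14.04°) = -8.33°

27.7 dB, -8.3°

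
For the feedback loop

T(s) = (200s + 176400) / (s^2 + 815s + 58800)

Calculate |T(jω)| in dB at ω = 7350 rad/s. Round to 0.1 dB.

-31.3 dB

Substitute s = j7350:
Numerator: 200(j7350) + 176400 = 176400 + j1470000
Denominator: (j7350)^2 + 815(j7350) + 58800 = -53963700 + j5990250
|N| = √(176400² + 1470000²) ≈ 1.4805e+06, ∠N ≈ 83.16°
|D| = √(53963700² + 5990250²) ≈ 5.4295e+07, ∠D ≈ 173.67°
|T| = 1.4805e+06 / 5.4295e+07 ≈ 0.027268
Gain = 20 log₁₀(0.027268) ≈ -31.29 dB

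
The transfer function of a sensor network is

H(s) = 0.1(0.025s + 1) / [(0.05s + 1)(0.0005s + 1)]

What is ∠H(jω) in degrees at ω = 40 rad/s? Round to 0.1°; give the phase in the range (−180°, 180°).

At ω = 40 rad/s:
zero (1 + j40·0.025) = 1 + j1 → |·| ≈ 1.4142, ∠ ≈ 45.00°
pole (1 + j40·0.05) = 1 + j2 → |·| ≈ 2.2361, ∠ ≈ 63.43°
pole (1 + j40·0.0005) = 1 + j0.02 → |·| ≈ 1.0002, ∠ ≈ 1.15°
∠H = (45.00°) − (63.43° + 1.15°) = -19.58°

-19.6°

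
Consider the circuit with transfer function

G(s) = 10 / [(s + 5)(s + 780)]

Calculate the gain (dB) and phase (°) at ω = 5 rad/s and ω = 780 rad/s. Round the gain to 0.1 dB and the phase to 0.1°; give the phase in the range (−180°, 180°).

ω = 5: -54.8 dB, -45.4°; ω = 780: -98.7 dB, -134.6°

At s = jω = j5:
pole (s+5): 5 + j5 → |·| = √(5²+5²) = √50 ≈ 7.0711, ∠ = arctan(5/5) ≈ 45.00°
pole (s+780): 780 + j5 → |·| = √(780²+5²) = √608425 ≈ 780.02, ∠ = arctan(5/780) ≈ 0.37°
|G| = 10 / 5515.6 ≈ 0.001813
Gain = 20 log₁₀(0.001813) ≈ -54.83 dB
∠G = 0.00° − 45.37° = -45.37°

At s = jω = j780:
pole (s+5): 5 + j780 → |·| = √(5²+780²) = √608425 ≈ 780.02, ∠ = arctan(780/5) ≈ 89.63°
pole (s+780): 780 + j780 → |·| = √(780²+780²) = √1216800 ≈ 1103.1, ∠ = arctan(780/780) ≈ 45.00°
|G| = 10 / 8.6044e+05 ≈ 1.1622e-05
Gain = 20 log₁₀(1.1622e-05) ≈ -98.69 dB
∠G = 0.00° − 134.63° = -134.63°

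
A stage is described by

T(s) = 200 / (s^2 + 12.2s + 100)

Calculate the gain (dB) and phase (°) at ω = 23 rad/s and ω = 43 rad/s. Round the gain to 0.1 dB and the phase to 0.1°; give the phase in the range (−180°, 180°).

ω = 23: -8.2 dB, -146.8°; ω = 43: -19.2 dB, -163.3°

At s = jω = j23:
quadratic: (j23)² + 12.2·j23 + 100 = -429 + j280.6 → |·| ≈ 512.62, ∠ ≈ 146.81°
|T| = 200 / 512.62 ≈ 0.39015
Gain = 20 log₁₀(0.39015) ≈ -8.18 dB
∠T = 0.00° − 146.81° = -146.81°

At s = jω = j43:
quadratic: (j43)² + 12.2·j43 + 100 = -1749 + j524.6 → |·| ≈ 1826, ∠ ≈ 163.30°
|T| = 200 / 1826 ≈ 0.10953
Gain = 20 log₁₀(0.10953) ≈ -19.21 dB
∠T = 0.00° − 163.30° = -163.30°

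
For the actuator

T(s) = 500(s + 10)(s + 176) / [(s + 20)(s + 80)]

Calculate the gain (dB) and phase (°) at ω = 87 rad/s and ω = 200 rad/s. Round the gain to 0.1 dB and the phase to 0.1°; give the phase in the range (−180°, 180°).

At s = jω = j87:
zero (s+10): 10 + j87 → |·| = √(10²+87²) = √7669 ≈ 87.573, ∠ = arctan(87/10) ≈ 83.44°
zero (s+176): 176 + j87 → |·| = √(176²+87²) = √38545 ≈ 196.33, ∠ = arctan(87/176) ≈ 26.30°
pole (s+20): 20 + j87 → |·| = √(20²+87²) = √7969 ≈ 89.269, ∠ = arctan(87/20) ≈ 77.05°
pole (s+80): 80 + j87 → |·| = √(80²+87²) = √13969 ≈ 118.19, ∠ = arctan(87/80) ≈ 47.40°
|T| = 500 · 17193 / 10551 ≈ 814.76
Gain = 20 log₁₀(814.76) ≈ 58.22 dB
∠T = 109.74° − 124.45° = -14.71°

At s = jω = j200:
zero (s+10): 10 + j200 → |·| = √(10²+200²) = √40100 ≈ 200.25, ∠ = arctan(200/10) ≈ 87.14°
zero (s+176): 176 + j200 → |·| = √(176²+200²) = √70976 ≈ 266.41, ∠ = arctan(200/176) ≈ 48.65°
pole (s+20): 20 + j200 → |·| = √(20²+200²) = √40400 ≈ 201, ∠ = arctan(200/20) ≈ 84.29°
pole (s+80): 80 + j200 → |·| = √(80²+200²) = √46400 ≈ 215.41, ∠ = arctan(200/80) ≈ 68.20°
|T| = 500 · 53349 / 43297 ≈ 616.08
Gain = 20 log₁₀(616.08) ≈ 55.79 dB
∠T = 135.79° − 152.49° = -16.70°

ω = 87: 58.2 dB, -14.7°; ω = 200: 55.8 dB, -16.7°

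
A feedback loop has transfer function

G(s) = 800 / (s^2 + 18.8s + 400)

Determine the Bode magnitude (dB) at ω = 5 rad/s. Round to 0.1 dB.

At s = jω = j5:
quadratic: (j5)² + 18.8·j5 + 400 = 375 + j94 → |·| ≈ 386.6, ∠ ≈ 14.07°
|G| = 800 / 386.6 ≈ 2.0693
Gain = 20 log₁₀(2.0693) ≈ 6.32 dB

6.3 dB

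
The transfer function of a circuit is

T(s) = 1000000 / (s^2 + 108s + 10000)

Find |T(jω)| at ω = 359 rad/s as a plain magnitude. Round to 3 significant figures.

At s = jω = j359:
quadratic: (j359)² + 108·j359 + 10000 = -118881 + j38772 → |·| ≈ 1.2504e+05, ∠ ≈ 161.94°
|T| = 1000000 / 1.2504e+05 ≈ 7.9974

8.00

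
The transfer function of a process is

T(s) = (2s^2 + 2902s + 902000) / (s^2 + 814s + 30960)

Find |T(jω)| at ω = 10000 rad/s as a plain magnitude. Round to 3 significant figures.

2.01

Substitute s = j10000:
Numerator: 2(j10000)^2 + 2902(j10000) + 902000 = -199098000 + j29020000
Denominator: (j10000)^2 + 814(j10000) + 30960 = -99969040 + j8140000
|N| = √(199098000² + 29020000²) ≈ 2.012e+08, ∠N ≈ 171.71°
|D| = √(99969040² + 8140000²) ≈ 1.003e+08, ∠D ≈ 175.34°
|T| = 2.012e+08 / 1.003e+08 ≈ 2.006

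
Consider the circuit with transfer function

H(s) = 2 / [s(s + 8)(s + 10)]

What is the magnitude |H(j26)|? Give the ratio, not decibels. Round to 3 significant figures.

At s = jω = j26:
pole (s+8): 8 + j26 → |·| = √(8²+26²) = √740 ≈ 27.203, ∠ = arctan(26/8) ≈ 72.90°
pole (s+10): 10 + j26 → |·| = √(10²+26²) = √776 ≈ 27.857, ∠ = arctan(26/10) ≈ 68.96°
pole at origin: |s| = 26, ∠ = 90.00° (in denominator)
|H| = 2 / 19703 ≈ 0.00010151

0.000102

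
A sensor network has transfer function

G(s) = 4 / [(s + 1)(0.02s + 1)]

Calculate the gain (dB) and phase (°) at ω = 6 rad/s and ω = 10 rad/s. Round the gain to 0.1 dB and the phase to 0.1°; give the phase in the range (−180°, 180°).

At ω = 6 rad/s:
pole (1 + j6·1) = 1 + j6 → |·| ≈ 6.0828, ∠ ≈ 80.54°
pole (1 + j6·0.02) = 1 + j0.12 → |·| ≈ 1.0072, ∠ ≈ 6.84°
|G| = 4 · 1 / (6.0828 · 1.0072) ≈ 0.65289
Gain = 20 log₁₀(0.65289) ≈ -3.70 dB
∠G = (0°) − (80.54° + 6.84°) = -87.38°

At ω = 10 rad/s:
pole (1 + j10·1) = 1 + j10 → |·| ≈ 10.05, ∠ ≈ 84.29°
pole (1 + j10·0.02) = 1 + j0.2 → |·| ≈ 1.0198, ∠ ≈ 11.31°
|G| = 4 · 1 / (10.05 · 1.0198) ≈ 0.39028
Gain = 20 log₁₀(0.39028) ≈ -8.17 dB
∠G = (0°) − (84.29° + 11.31°) = -95.60°

ω = 6: -3.7 dB, -87.4°; ω = 10: -8.2 dB, -95.6°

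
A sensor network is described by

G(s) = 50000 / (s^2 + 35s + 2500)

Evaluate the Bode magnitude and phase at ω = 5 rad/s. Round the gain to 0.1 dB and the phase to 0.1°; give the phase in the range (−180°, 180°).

26.1 dB, -4.0°

At s = jω = j5:
quadratic: (j5)² + 35·j5 + 2500 = 2475 + j175 → |·| ≈ 2481.2, ∠ ≈ 4.04°
|G| = 50000 / 2481.2 ≈ 20.152
Gain = 20 log₁₀(20.152) ≈ 26.09 dB
∠G = 0.00° − 4.04° = -4.04°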